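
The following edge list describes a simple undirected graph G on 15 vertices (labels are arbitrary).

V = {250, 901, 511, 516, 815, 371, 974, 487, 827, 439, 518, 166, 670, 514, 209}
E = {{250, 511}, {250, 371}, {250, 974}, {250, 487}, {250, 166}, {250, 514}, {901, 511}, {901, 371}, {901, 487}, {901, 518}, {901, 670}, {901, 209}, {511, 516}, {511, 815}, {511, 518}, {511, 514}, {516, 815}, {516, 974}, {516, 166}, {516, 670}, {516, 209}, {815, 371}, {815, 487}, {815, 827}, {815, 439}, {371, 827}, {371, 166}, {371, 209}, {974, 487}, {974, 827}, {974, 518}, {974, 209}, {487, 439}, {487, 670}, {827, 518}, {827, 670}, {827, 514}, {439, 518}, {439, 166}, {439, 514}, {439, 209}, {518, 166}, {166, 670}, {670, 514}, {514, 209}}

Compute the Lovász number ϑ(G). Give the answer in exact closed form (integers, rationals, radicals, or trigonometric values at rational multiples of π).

5

Vertex 514 has 6 neighbors: 250, 511, 827, 439, 670, 209.
N(670) = {901, 516, 487, 827, 166, 514}, |N(670)| = 6.
Vertex 511 has 6 neighbors: 250, 901, 516, 815, 518, 514.
deg(439) = 6; N(439) = {815, 487, 518, 166, 514, 209}.
15-vertex 6-regular graph: Kneser K(6,2) on C(6,2)=15 vertices.
spec(A) ≈ [6.0, 1.0, -3.0] (distinct, 3 d.p.).
Lovász (edge-transitive): ϑ = −15·(-3)/((6)−(-3)) = 5.
≈ 5.00000000 (to 8 d.p.).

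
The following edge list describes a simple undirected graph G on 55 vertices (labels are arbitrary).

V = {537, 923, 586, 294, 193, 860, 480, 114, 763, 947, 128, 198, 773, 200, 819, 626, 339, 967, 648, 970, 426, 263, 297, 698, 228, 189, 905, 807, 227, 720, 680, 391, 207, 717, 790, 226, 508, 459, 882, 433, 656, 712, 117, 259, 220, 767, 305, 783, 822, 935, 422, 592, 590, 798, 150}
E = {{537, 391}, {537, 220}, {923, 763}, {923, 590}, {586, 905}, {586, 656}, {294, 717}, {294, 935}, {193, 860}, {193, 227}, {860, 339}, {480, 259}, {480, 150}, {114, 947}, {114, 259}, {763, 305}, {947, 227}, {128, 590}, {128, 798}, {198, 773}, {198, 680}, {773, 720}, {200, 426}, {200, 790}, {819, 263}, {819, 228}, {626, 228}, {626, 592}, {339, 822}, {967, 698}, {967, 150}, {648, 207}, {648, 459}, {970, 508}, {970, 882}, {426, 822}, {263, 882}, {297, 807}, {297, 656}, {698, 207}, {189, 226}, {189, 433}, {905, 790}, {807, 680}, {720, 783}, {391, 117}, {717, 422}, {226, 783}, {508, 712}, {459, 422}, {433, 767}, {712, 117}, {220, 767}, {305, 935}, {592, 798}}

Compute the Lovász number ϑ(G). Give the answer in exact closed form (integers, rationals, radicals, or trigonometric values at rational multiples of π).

55*cos(pi/55)/(cos(pi/55) + 1)

Vertex 480 has 2 neighbors: 259, 150.
Vertex 783 has 2 neighbors: 720, 226.
N(967) = {698, 150}, |N(967)| = 2.
deg(426) = 2; N(426) = {200, 822}.
Every vertex has degree 2 (N=55); a single 55-cycle (edge-transitive).
A has 28 distinct eigenvalues ≈ [2.0, 1.987, 1.948, 1.8837, 1.7948, 1.6825, 1.5483, 1.3939, 1.2213, 1.0328, 0.8308, 0.618, 0.3972, 0.1712, -0.0571, -0.2846, -0.5084, -0.7256, -0.9333, -1.1289, -1.3097, -1.4735, -1.618, -1.7415, -1.8422, -1.919, -1.9707, -1.9967].
With N=55: ϑ(G) = 55·(-(-1)*2*cos(pi/55))/(2−(-2*cos(pi/55))) = 55*cos(pi/55)/(cos(pi/55) + 1).
ϑ(G) ≈ 27.4775569.
α=27, χ(Ḡ)=28; ϑ=55*cos(pi/55)/(cos(pi/55) + 1) lies between (both strict).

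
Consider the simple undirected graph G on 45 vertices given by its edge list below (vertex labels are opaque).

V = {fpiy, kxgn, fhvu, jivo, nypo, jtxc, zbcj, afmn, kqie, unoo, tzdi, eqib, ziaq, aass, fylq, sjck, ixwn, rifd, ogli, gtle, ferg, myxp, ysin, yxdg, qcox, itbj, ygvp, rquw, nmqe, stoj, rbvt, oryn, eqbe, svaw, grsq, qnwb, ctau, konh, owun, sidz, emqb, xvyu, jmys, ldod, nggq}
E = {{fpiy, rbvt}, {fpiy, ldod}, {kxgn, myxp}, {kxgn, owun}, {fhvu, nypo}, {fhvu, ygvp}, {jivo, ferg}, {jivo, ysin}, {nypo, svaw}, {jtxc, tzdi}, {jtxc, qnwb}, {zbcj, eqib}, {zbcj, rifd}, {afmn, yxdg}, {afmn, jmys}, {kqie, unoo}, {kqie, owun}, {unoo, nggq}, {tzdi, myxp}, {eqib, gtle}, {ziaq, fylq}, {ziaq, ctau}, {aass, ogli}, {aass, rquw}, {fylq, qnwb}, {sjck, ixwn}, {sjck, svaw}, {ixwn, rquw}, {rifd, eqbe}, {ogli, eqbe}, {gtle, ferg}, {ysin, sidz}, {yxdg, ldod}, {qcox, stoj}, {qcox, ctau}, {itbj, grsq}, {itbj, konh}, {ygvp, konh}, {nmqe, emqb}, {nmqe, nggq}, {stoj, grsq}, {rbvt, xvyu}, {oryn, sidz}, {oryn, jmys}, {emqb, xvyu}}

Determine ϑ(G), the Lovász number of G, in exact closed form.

45*cos(pi/45)/(cos(pi/45) + 1)

Vertex ogli has 2 neighbors: aass, eqbe.
N(sjck) = {ixwn, svaw}, |N(sjck)| = 2.
Vertex myxp has 2 neighbors: kxgn, tzdi.
N(itbj) = {grsq, konh}, |N(itbj)| = 2.
Every vertex has degree 2 (N=45); the odd cycle C_{45}.
Distinct eigenvalues (to 6 d.p.): [2.0, 1.980536, 1.922523, 1.827091, 1.696096, 1.532089, 1.338261, 1.118386, 0.876742, 0.618034, 0.347296, 0.069799, -0.209057, -0.483844, -0.749213, -1.0, -1.231323, -1.43868, -1.618034, -1.765895, -1.879385, -1.956295, -1.995128].
λ_max=2, λ_min=-2*cos(pi/45); ϑ = −45·λ_min/(λ_max−λ_min) = 45*cos(pi/45)/(cos(pi/45) + 1).
≈ 22.47256 (to 5 d.p.).
Lovász sandwich 22 ≤ 45*cos(pi/45)/(cos(pi/45) + 1) ≤ 23: both strict.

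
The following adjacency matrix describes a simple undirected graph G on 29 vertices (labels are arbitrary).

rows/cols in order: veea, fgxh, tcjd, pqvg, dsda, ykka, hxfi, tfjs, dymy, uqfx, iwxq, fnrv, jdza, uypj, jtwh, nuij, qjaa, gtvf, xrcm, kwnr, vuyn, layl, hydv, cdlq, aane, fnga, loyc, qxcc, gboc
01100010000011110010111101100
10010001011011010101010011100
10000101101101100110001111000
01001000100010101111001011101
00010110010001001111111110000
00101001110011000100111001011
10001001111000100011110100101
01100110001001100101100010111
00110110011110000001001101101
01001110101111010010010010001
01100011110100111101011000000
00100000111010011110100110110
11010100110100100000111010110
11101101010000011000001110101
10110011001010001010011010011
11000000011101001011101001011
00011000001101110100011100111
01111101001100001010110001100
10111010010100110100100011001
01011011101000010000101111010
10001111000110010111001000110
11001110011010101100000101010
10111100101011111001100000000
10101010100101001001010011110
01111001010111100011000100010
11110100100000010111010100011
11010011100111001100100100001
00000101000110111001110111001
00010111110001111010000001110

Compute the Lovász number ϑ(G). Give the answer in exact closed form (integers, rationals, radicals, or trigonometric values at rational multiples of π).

Vertex hydv has 14 neighbors: veea, tcjd, pqvg, dsda, ykka, dymy, iwxq, jdza, uypj, jtwh, nuij, qjaa, kwnr, vuyn.
Vertex gboc has 14 neighbors: pqvg, ykka, hxfi, tfjs, dymy, uqfx, uypj, jtwh, nuij, qjaa, xrcm, fnga, loyc, qxcc.
Vertex tfjs has 14 neighbors: fgxh, tcjd, ykka, hxfi, iwxq, uypj, jtwh, gtvf, kwnr, vuyn, aane, loyc, qxcc, gboc.
N(fgxh) = {veea, pqvg, tfjs, uqfx, iwxq, jdza, uypj, nuij, gtvf, kwnr, layl, aane, fnga, loyc}, |N(fgxh)| = 14.
29-vertex 14-regular graph: strongly regular (29,14,6,7).
Distinct eigenvalues (to 5 d.p.): [14.0, 2.19258, -3.19258].
−29·(-sqrt(29)/2 - 1/2) / ((14)−(-sqrt(29)/2 - 1/2)) = sqrt(29) = ϑ(G).
≈ 5.38516 (to 5 d.p.).

sqrt(29)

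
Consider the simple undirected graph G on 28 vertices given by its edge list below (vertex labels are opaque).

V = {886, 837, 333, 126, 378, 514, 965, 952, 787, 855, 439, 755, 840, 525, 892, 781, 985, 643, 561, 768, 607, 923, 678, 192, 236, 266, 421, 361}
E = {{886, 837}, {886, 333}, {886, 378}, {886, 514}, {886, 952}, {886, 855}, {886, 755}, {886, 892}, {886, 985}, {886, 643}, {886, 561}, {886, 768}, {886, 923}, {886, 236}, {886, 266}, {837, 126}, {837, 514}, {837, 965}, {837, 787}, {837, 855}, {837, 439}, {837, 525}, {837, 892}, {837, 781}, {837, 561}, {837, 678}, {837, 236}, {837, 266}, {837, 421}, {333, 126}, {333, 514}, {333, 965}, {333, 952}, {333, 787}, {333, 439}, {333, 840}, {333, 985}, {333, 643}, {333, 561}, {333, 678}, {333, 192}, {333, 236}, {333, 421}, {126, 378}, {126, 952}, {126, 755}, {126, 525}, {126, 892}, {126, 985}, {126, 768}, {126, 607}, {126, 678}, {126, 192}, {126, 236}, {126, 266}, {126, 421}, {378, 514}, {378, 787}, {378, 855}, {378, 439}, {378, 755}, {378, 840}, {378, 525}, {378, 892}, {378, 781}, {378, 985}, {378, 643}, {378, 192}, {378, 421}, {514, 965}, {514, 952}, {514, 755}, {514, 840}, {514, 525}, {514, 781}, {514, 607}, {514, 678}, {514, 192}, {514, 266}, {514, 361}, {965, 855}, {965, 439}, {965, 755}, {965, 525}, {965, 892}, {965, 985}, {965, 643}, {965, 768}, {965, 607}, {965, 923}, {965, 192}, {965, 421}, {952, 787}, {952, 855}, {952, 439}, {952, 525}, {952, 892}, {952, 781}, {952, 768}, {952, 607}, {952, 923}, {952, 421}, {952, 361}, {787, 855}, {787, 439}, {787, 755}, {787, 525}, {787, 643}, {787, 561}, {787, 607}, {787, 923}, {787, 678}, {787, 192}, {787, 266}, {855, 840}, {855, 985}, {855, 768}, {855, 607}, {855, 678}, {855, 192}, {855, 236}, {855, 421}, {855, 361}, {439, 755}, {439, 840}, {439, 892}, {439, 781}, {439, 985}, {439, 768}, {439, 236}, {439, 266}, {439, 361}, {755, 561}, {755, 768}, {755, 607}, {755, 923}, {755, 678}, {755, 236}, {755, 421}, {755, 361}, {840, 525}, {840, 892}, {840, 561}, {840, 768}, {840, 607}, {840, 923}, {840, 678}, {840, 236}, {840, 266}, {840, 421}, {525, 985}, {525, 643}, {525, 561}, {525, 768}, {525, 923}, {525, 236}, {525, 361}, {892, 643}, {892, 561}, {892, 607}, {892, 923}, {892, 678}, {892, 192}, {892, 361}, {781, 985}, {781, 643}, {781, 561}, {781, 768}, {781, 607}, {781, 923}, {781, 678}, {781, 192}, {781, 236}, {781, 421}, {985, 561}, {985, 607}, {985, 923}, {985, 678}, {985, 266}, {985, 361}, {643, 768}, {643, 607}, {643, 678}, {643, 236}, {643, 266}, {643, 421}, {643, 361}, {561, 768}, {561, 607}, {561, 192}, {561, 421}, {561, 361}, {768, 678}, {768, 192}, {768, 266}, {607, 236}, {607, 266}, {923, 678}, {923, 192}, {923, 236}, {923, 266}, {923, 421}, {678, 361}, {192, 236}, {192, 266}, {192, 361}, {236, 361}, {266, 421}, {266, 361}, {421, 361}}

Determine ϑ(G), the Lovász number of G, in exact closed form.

7

Vertex 236 has 15 neighbors: 886, 837, 333, 126, 855, 439, 755, 840, 525, 781, 643, 607, 923, 192, 361.
Vertex 886 has 15 neighbors: 837, 333, 378, 514, 952, 855, 755, 892, 985, 643, 561, 768, 923, 236, 266.
deg(439) = 15; N(439) = {837, 333, 378, 965, 952, 787, 755, 840, 892, 781, 985, 768, 236, 266, 361}.
N(266) = {886, 837, 126, 514, 787, 439, 840, 985, 643, 768, 607, 923, 192, 421, 361}, |N(266)| = 15.
deg(v) = 15 for all v (|V|=28); this is K(8,2), the Kneser graph.
Distinct eigenvalues (to 6 d.p.): [15.0, 1.0, -5.0].
ϑ = −N·λ_min/(λ_max−λ_min) = −28·(-5)/(15−(-5)) = 7.
Numerically 7.0000.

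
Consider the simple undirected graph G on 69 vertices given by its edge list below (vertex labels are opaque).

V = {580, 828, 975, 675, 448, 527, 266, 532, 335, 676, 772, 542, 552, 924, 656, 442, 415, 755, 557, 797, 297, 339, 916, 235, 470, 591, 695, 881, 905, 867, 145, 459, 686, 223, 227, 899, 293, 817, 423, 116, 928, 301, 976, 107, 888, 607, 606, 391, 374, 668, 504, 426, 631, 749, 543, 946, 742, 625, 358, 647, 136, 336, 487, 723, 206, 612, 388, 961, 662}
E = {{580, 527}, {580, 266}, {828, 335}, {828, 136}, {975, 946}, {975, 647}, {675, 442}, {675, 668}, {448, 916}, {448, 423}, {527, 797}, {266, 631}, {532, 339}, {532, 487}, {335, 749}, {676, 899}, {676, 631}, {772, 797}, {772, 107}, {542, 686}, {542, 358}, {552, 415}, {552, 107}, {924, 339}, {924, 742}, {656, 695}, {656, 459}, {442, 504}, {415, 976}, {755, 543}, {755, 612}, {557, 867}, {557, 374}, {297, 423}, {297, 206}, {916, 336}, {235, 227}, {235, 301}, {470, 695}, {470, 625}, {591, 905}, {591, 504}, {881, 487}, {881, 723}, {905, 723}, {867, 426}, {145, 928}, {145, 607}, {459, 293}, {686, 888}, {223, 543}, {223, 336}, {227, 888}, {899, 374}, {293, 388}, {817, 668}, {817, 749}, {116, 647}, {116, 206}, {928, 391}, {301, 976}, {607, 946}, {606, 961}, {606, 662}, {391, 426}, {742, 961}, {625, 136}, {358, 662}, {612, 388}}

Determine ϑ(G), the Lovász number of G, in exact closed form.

69*cos(pi/69)/(cos(pi/69) + 1)

deg(116) = 2; N(116) = {647, 206}.
deg(928) = 2; N(928) = {145, 391}.
Vertex 905 has 2 neighbors: 591, 723.
deg(391) = 2; N(391) = {928, 426}.
Every vertex has degree 2 (N=69); the odd cycle C_{69}.
spec(A) ≈ [2.0, 1.9917, 1.9669, 1.9258, 1.8688, 1.7963, 1.7088, 1.6073, 1.4924, 1.3651, 1.2265, 1.0778, 0.9201, 0.7548, 0.5833, 0.4069, 0.2272, 0.0455, -0.1365, -0.3174, -0.4956, -0.6698, -0.8384, -1.0, -1.1534, -1.2972, -1.4302, -1.5514, -1.6598, -1.7544, -1.8344, -1.8993, -1.9484, -1.9814, -1.9979] (distinct, 4 d.p.).
ϑ = −N·λ_min/(λ_max−λ_min) = −69·(-2*cos(pi/69))/(2−(-2*cos(pi/69))) = 69*cos(pi/69)/(cos(pi/69) + 1).
Numerically 34.48211.
Lovász sandwich 34 ≤ 69*cos(pi/69)/(cos(pi/69) + 1) ≤ 35: both strict.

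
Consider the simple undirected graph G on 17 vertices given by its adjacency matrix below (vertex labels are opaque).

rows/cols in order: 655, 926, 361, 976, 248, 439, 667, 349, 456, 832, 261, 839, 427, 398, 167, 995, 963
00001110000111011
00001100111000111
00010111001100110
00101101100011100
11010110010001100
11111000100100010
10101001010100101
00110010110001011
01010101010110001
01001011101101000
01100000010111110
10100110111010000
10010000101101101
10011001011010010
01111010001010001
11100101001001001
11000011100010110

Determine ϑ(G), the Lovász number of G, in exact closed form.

sqrt(17)

N(839) = {655, 361, 439, 667, 456, 832, 261, 427}, |N(839)| = 8.
Vertex 398 has 8 neighbors: 655, 976, 248, 349, 832, 261, 427, 995.
Vertex 832 has 8 neighbors: 926, 248, 667, 349, 456, 261, 839, 398.
Vertex 427 has 8 neighbors: 655, 976, 456, 261, 839, 398, 167, 963.
17-vertex 8-regular graph: SR(17,8,3,4) — a Paley graph.
The 3 distinct eigenvalues: [8.0, 1.562, -2.562].
Lovász: ϑ = −17(-sqrt(17)/2 - 1/2)/(8+-(-sqrt(17)/2 - 1/2)) = sqrt(17).
Numerically 4.1231056.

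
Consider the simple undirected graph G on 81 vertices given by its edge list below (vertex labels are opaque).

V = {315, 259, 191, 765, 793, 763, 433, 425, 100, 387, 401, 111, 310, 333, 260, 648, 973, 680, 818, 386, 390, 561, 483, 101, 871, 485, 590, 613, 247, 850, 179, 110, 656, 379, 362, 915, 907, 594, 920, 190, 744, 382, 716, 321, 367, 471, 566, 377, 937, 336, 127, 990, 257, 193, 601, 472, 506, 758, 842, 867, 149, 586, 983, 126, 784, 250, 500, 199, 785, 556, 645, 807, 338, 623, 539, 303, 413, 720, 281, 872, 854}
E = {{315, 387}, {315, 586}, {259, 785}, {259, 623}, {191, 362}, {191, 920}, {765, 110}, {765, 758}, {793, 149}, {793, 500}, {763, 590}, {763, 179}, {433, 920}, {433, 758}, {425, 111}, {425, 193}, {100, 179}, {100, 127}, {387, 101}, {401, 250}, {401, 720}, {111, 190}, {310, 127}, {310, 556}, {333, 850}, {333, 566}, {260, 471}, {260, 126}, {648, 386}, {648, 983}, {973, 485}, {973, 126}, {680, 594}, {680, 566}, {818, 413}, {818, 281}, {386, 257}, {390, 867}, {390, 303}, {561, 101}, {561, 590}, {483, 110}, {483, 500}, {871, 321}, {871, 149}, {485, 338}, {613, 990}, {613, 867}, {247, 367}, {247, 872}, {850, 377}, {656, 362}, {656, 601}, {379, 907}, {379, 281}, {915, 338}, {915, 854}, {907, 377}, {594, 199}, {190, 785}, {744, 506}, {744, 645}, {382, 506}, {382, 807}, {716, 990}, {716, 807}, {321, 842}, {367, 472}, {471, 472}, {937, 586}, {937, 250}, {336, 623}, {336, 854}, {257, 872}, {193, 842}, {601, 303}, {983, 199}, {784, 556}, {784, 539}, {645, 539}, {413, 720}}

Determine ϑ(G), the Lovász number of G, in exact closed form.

N(539) = {784, 645}, |N(539)| = 2.
deg(401) = 2; N(401) = {250, 720}.
deg(425) = 2; N(425) = {111, 193}.
N(561) = {101, 590}, |N(561)| = 2.
deg(v) = 2 for all v (|V|=81); connected 2-regular on 81 ⇒ C_{81}.
Distinct eigenvalues (to 3 d.p.): [2.0, 1.994, 1.976, 1.946, 1.904, 1.851, 1.787, 1.712, 1.627, 1.532, 1.428, 1.315, 1.194, 1.066, 0.932, 0.792, 0.647, 0.499, 0.347, 0.194, 0.039, -0.116, -0.271, -0.423, -0.574, -0.72, -0.863, -1.0, -1.131, -1.256, -1.372, -1.481, -1.581, -1.671, -1.751, -1.821, -1.879, -1.927, -1.963, -1.986, -1.998].
ϑ = −N·λ_min/(λ_max−λ_min) = −81·(-2*cos(pi/81))/(2−(-2*cos(pi/81))) = 81*cos(pi/81)/(cos(pi/81) + 1).
≈ 40.48476531 (to 8 d.p.).
Lovász sandwich 40 ≤ 81*cos(pi/81)/(cos(pi/81) + 1) ≤ 41: both strict.

81*cos(pi/81)/(cos(pi/81) + 1)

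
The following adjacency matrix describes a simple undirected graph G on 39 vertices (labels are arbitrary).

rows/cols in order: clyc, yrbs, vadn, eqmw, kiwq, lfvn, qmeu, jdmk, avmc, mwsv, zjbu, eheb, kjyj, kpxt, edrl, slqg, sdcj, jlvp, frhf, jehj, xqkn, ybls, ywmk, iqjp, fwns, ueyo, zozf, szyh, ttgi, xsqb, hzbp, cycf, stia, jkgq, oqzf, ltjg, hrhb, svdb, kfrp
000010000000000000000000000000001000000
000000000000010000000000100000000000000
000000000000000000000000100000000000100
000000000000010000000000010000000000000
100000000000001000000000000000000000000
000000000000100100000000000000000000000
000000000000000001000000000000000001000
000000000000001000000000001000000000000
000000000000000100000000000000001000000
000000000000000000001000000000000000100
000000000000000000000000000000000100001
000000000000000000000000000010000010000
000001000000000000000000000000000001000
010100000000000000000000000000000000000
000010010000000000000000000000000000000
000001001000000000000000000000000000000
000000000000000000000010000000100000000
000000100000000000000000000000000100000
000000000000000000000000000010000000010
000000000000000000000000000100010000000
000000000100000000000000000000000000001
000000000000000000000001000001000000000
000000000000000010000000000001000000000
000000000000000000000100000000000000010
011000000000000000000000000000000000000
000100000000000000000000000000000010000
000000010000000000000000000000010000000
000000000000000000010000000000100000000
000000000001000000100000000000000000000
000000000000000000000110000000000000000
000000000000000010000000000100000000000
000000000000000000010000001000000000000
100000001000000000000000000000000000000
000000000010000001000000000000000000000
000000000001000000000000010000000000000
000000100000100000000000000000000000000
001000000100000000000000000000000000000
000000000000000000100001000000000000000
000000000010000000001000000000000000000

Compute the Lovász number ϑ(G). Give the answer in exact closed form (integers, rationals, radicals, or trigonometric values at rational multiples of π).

deg(jlvp) = 2; N(jlvp) = {qmeu, jkgq}.
N(kpxt) = {yrbs, eqmw}, |N(kpxt)| = 2.
N(slqg) = {lfvn, avmc}, |N(slqg)| = 2.
deg(jdmk) = 2; N(jdmk) = {edrl, zozf}.
deg(v) = 2 for all v (|V|=39); this is C_{39}, the 39-cycle.
The 20 distinct eigenvalues: [2.0, 1.974, 1.897, 1.771, 1.599, 1.385, 1.136, 0.857, 0.556, 0.241, -0.081, -0.4, -0.709, -1.0, -1.265, -1.497, -1.69, -1.84, -1.942, -1.994].
With N=39: ϑ(G) = 39·(-(-1)*2*cos(pi/39))/(2−(-2*cos(pi/39))) = 39*cos(pi/39)/(cos(pi/39) + 1).
Numerically 19.4683324.
Lovász sandwich 19 ≤ 39*cos(pi/39)/(cos(pi/39) + 1) ≤ 20: both strict.

39*cos(pi/39)/(cos(pi/39) + 1)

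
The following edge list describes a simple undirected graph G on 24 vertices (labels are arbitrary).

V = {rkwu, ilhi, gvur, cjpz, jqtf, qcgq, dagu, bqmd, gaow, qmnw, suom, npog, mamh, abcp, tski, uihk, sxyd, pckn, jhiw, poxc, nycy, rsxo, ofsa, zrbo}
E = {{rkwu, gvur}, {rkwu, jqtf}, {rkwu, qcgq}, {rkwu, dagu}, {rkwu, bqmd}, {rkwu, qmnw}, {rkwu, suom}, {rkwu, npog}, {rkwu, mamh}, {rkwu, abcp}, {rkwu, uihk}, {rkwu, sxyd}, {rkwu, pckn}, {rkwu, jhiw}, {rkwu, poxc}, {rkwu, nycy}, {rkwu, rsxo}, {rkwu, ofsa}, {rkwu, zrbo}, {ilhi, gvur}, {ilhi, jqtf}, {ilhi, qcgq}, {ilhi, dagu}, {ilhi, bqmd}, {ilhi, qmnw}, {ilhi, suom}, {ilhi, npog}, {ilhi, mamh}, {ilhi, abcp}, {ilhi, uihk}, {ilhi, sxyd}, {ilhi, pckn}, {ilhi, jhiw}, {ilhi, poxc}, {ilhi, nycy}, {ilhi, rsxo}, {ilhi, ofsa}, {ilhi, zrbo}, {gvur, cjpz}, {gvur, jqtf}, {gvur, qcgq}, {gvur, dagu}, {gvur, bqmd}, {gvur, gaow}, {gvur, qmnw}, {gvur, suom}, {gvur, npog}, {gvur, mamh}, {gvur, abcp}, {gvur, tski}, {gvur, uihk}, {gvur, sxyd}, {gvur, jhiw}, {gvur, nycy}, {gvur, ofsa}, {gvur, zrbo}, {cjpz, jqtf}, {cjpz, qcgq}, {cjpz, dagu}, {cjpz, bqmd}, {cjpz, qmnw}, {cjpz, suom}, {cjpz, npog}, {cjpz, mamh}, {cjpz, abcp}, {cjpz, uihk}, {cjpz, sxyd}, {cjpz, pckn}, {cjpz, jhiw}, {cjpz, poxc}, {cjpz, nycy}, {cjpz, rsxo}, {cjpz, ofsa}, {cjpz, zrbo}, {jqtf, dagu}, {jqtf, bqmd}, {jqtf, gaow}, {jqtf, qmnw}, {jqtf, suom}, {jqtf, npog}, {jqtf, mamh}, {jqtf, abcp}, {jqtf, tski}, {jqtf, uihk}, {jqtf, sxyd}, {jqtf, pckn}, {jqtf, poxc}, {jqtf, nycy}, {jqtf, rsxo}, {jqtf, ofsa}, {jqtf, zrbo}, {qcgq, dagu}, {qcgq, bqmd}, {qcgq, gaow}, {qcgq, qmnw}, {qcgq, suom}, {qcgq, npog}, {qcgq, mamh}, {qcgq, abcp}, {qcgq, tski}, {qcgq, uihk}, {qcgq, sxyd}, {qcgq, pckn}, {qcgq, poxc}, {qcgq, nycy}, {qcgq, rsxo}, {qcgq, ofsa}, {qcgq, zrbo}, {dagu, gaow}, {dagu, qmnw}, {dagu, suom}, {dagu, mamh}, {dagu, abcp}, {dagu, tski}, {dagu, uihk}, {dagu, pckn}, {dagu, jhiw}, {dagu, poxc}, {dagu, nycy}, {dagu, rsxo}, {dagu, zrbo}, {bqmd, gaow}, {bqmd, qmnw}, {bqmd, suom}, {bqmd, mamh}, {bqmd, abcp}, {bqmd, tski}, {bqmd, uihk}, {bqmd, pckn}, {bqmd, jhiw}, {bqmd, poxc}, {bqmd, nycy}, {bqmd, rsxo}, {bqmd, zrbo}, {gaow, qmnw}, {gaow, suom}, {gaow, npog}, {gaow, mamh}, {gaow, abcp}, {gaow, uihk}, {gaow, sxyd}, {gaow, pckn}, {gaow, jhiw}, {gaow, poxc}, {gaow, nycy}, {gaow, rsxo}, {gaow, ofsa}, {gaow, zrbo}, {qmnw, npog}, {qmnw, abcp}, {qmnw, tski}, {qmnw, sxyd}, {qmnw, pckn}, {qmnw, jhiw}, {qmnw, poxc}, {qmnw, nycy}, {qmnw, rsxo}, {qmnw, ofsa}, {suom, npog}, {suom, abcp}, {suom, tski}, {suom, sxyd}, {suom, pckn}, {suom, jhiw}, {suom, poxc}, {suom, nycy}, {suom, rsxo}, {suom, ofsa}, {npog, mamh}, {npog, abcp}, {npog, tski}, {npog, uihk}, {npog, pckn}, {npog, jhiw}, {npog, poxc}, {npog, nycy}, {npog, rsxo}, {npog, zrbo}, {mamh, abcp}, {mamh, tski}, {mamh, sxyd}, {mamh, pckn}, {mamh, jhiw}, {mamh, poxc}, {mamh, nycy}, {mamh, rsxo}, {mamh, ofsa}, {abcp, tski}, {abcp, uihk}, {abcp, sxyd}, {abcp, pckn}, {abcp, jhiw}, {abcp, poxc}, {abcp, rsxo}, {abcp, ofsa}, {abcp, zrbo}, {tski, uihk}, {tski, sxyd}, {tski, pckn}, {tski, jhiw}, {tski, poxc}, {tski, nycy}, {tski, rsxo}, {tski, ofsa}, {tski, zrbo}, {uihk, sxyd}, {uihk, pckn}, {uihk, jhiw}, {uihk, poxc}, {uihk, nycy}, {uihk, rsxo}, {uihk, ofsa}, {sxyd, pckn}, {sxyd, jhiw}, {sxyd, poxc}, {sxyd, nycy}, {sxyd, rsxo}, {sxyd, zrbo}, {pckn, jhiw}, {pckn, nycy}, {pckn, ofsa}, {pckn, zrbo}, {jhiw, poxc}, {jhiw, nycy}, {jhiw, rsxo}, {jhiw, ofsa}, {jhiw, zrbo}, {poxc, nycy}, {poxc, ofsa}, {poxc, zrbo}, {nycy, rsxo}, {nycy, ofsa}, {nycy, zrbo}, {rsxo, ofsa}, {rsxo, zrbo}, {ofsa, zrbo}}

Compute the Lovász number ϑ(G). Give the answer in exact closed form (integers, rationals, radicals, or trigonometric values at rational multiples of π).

5

N(qmnw) = {rkwu, ilhi, gvur, cjpz, jqtf, qcgq, dagu, bqmd, gaow, npog, abcp, tski, sxyd, pckn, jhiw, poxc, nycy, rsxo, ofsa}, |N(qmnw)| = 19.
Vertex mamh has 19 neighbors: rkwu, ilhi, gvur, cjpz, jqtf, qcgq, dagu, bqmd, gaow, npog, abcp, tski, sxyd, pckn, jhiw, poxc, nycy, rsxo, ofsa.
N(sxyd) = {rkwu, ilhi, gvur, cjpz, jqtf, qcgq, gaow, qmnw, suom, mamh, abcp, tski, uihk, pckn, jhiw, poxc, nycy, rsxo, zrbo}, |N(sxyd)| = 19.
Vertex abcp has 22 neighbors: rkwu, ilhi, gvur, cjpz, jqtf, qcgq, dagu, bqmd, gaow, qmnw, suom, npog, mamh, tski, uihk, sxyd, pckn, jhiw, poxc, rsxo, ofsa, zrbo.
G = K_{5,5,5,4,3,2}: α = 5 = χ(Ḡ), so ϑ = 5.
ϑ(G) ≈ 5.000000.
Sandwich: α(G)=5 ≤ ϑ(G)=5 ≤ χ(Ḡ)=5 (collapsed).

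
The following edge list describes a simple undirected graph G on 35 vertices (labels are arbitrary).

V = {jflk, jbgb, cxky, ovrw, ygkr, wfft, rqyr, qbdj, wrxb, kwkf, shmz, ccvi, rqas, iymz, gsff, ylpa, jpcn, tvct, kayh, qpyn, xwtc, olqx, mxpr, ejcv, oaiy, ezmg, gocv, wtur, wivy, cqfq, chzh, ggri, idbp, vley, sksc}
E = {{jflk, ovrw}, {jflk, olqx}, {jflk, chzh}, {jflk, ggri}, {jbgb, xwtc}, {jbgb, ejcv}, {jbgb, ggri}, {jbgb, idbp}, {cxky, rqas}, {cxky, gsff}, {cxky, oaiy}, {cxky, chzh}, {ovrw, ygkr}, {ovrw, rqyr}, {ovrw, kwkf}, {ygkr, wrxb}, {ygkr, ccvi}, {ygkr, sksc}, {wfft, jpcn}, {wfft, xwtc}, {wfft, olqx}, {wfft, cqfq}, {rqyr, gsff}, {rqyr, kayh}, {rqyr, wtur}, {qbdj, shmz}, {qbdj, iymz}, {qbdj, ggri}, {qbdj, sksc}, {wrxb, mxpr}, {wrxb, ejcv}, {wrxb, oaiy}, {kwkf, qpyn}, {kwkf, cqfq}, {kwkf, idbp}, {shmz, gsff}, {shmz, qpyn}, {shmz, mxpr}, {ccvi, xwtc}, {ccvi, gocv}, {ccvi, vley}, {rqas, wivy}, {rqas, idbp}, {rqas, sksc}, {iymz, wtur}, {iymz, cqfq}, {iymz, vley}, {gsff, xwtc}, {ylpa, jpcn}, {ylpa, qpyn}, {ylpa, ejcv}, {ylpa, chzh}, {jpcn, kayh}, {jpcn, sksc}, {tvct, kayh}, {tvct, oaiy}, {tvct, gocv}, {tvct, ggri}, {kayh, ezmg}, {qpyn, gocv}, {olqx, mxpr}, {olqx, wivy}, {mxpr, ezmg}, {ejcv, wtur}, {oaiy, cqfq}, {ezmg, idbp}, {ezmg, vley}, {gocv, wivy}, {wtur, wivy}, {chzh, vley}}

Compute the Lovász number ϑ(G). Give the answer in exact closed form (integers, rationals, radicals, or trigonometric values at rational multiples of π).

15

N(xwtc) = {jbgb, wfft, ccvi, gsff}, |N(xwtc)| = 4.
deg(olqx) = 4; N(olqx) = {jflk, wfft, mxpr, wivy}.
Vertex kwkf has 4 neighbors: ovrw, qpyn, cqfq, idbp.
deg(ejcv) = 4; N(ejcv) = {jbgb, wrxb, ylpa, wtur}.
Regular of degree 4 on 35 vertices: Kneser-type, 3-subsets of [7].
A has 4 distinct eigenvalues ≈ [4.0, 2.0, -1.0, -3.0].
Lovász: ϑ = −35(-3)/(4+-1*(-3)) = 15.
Numerically 15.0000.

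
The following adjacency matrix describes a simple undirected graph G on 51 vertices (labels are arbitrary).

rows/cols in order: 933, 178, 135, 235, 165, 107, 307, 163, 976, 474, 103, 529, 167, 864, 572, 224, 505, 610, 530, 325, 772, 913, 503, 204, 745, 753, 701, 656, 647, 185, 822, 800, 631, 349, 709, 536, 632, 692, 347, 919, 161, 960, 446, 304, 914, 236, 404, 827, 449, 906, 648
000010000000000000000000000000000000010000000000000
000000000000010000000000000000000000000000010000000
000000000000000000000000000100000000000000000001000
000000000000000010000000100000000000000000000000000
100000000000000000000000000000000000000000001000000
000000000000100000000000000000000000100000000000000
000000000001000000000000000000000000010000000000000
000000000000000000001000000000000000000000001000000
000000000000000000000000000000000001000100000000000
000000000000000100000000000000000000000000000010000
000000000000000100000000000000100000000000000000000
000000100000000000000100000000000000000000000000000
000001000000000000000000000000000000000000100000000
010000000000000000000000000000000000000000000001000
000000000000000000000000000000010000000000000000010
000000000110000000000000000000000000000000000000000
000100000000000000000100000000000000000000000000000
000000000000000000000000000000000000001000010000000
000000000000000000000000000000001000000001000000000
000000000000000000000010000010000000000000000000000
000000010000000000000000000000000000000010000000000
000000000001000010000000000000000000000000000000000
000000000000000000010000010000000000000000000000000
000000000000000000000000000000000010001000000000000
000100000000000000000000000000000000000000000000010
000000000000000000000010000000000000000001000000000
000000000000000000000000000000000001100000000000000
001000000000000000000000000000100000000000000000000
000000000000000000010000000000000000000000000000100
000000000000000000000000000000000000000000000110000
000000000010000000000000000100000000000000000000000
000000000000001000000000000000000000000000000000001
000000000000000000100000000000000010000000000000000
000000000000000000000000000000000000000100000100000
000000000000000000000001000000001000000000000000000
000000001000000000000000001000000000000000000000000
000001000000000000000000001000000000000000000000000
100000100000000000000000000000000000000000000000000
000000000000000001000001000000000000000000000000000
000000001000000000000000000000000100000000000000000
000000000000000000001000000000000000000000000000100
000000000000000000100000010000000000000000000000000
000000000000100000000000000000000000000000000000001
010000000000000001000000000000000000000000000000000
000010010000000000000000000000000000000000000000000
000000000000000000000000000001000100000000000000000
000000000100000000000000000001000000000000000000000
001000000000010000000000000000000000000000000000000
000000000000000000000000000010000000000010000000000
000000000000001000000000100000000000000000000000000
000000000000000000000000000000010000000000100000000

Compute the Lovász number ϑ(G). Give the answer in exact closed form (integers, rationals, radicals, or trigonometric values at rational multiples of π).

deg(165) = 2; N(165) = {933, 914}.
deg(325) = 2; N(325) = {503, 647}.
Vertex 503 has 2 neighbors: 325, 753.
N(103) = {224, 822}, |N(103)| = 2.
G on 51 vertices is 2-regular; connected 2-regular on 51 ⇒ C_{51}.
The 26 distinct eigenvalues: [2.0, 1.985, 1.94, 1.865, 1.762, 1.632, 1.478, 1.301, 1.105, 0.891, 0.665, 0.428, 0.185, -0.062, -0.307, -0.547, -0.78, -1.0, -1.205, -1.392, -1.558, -1.7, -1.817, -1.906, -1.966, -1.996].
With N=51: ϑ(G) = 51·(-(-1)*2*cos(pi/51))/(2−(-2*cos(pi/51))) = 51*cos(pi/51)/(cos(pi/51) + 1).
≈ 25.4758 (to 4 d.p.).
Sandwich: α(G)=25 ≤ ϑ(G)=51*cos(pi/51)/(cos(pi/51) + 1) ≤ χ(Ḡ)=26 (both strict).

51*cos(pi/51)/(cos(pi/51) + 1)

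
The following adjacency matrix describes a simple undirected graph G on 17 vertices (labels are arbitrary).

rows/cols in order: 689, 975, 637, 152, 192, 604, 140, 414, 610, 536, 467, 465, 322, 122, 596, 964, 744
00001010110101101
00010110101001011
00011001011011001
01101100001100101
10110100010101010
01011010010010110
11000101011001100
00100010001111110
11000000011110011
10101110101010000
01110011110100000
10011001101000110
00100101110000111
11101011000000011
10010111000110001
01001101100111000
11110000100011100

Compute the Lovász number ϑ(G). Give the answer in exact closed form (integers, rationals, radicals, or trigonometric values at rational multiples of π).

Vertex 744 has 8 neighbors: 689, 975, 637, 152, 610, 322, 122, 596.
N(536) = {689, 637, 192, 604, 140, 610, 467, 322}, |N(536)| = 8.
deg(465) = 8; N(465) = {689, 152, 192, 414, 610, 467, 596, 964}.
N(192) = {689, 637, 152, 604, 536, 465, 122, 964}, |N(192)| = 8.
17-vertex 8-regular graph: SR(17,8,3,4) — a Paley graph.
spec(A) ≈ [8.0, 1.5616, -2.5616] (distinct, 4 d.p.).
Lovász (edge-transitive): ϑ = −17·(-sqrt(17)/2 - 1/2)/((8)−(-sqrt(17)/2 - 1/2)) = sqrt(17).
Numerically 4.1231056.

sqrt(17)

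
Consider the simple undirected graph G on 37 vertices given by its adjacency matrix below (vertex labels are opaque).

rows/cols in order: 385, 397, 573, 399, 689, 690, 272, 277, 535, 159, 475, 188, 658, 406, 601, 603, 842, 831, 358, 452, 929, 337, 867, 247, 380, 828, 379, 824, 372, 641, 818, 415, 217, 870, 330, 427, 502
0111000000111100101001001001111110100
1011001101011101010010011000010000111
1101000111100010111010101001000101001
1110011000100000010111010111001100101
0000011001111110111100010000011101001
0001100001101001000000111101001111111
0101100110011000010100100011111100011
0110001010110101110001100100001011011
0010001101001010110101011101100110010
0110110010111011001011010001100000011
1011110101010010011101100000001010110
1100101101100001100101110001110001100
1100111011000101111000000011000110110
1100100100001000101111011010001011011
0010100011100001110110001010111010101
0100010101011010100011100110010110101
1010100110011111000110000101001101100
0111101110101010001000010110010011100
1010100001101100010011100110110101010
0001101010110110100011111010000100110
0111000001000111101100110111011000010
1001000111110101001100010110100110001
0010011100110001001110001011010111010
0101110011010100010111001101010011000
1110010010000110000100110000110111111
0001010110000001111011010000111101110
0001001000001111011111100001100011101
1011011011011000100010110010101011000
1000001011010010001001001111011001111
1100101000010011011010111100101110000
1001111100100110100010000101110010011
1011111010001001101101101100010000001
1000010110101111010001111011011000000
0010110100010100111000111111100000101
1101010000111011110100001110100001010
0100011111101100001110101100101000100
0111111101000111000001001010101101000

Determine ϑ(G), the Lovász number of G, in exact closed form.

Vertex 475 has 18 neighbors: 385, 573, 399, 689, 690, 277, 159, 188, 601, 831, 358, 452, 337, 867, 818, 217, 330, 427.
deg(159) = 18; N(159) = {397, 573, 689, 690, 535, 475, 188, 658, 601, 603, 358, 929, 337, 247, 824, 372, 427, 502}.
Vertex 824 has 18 neighbors: 385, 573, 399, 690, 272, 535, 159, 188, 658, 842, 929, 867, 247, 379, 372, 818, 217, 870.
deg(277) = 18; N(277) = {397, 573, 272, 535, 475, 188, 406, 603, 842, 831, 337, 867, 828, 818, 217, 870, 427, 502}.
18-regular, N=37; SR(37,18,8,9) — a Paley graph.
The 3 distinct eigenvalues: [18.0, 2.541, -3.541].
Lovász (edge-transitive): ϑ = −37·(-sqrt(37)/2 - 1/2)/((18)−(-sqrt(37)/2 - 1/2)) = sqrt(37).
Numerically 6.0828.

sqrt(37)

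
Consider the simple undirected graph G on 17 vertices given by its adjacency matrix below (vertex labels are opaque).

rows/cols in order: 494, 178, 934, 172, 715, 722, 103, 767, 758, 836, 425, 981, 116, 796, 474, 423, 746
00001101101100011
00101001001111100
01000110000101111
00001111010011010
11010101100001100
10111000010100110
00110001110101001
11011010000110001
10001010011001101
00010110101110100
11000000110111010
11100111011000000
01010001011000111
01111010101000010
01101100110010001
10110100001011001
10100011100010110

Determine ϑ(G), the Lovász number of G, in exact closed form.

sqrt(17)

deg(767) = 8; N(767) = {494, 178, 172, 715, 103, 981, 116, 746}.
deg(981) = 8; N(981) = {494, 178, 934, 722, 103, 767, 836, 425}.
Vertex 178 has 8 neighbors: 934, 715, 767, 425, 981, 116, 796, 474.
Vertex 934 has 8 neighbors: 178, 722, 103, 981, 796, 474, 423, 746.
deg(v) = 8 for all v (|V|=17); Paley(17): SR with (k,λ,μ)=(8,3,4).
The 3 distinct eigenvalues: [8.0, 1.562, -2.562].
Lovász (edge-transitive): ϑ = −17·(-sqrt(17)/2 - 1/2)/((8)−(-sqrt(17)/2 - 1/2)) = sqrt(17).
Numerically 4.1231.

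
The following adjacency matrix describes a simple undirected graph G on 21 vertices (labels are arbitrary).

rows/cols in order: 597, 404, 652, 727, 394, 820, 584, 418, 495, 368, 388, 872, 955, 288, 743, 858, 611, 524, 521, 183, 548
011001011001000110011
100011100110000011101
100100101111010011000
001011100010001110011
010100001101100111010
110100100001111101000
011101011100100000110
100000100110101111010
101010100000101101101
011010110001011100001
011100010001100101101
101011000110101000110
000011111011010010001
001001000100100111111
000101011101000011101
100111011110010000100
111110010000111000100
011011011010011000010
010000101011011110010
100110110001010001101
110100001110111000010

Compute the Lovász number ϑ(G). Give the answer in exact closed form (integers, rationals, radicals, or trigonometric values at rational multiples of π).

N(394) = {404, 727, 495, 368, 872, 955, 858, 611, 524, 183}, |N(394)| = 10.
deg(584) = 10; N(584) = {404, 652, 727, 820, 418, 495, 368, 955, 521, 183}.
Vertex 858 has 10 neighbors: 597, 727, 394, 820, 418, 495, 368, 388, 288, 521.
Vertex 727 has 10 neighbors: 652, 394, 820, 584, 388, 743, 858, 611, 183, 548.
10-regular, N=21; Kneser K(7,2) on C(7,2)=21 vertices.
A has 3 distinct eigenvalues ≈ [10.0, 1.0, -4.0].
ϑ = −N·λ_min/(λ_max−λ_min) = −21·(-4)/(10−(-4)) = 6.
= 6.0000… (decimal).

6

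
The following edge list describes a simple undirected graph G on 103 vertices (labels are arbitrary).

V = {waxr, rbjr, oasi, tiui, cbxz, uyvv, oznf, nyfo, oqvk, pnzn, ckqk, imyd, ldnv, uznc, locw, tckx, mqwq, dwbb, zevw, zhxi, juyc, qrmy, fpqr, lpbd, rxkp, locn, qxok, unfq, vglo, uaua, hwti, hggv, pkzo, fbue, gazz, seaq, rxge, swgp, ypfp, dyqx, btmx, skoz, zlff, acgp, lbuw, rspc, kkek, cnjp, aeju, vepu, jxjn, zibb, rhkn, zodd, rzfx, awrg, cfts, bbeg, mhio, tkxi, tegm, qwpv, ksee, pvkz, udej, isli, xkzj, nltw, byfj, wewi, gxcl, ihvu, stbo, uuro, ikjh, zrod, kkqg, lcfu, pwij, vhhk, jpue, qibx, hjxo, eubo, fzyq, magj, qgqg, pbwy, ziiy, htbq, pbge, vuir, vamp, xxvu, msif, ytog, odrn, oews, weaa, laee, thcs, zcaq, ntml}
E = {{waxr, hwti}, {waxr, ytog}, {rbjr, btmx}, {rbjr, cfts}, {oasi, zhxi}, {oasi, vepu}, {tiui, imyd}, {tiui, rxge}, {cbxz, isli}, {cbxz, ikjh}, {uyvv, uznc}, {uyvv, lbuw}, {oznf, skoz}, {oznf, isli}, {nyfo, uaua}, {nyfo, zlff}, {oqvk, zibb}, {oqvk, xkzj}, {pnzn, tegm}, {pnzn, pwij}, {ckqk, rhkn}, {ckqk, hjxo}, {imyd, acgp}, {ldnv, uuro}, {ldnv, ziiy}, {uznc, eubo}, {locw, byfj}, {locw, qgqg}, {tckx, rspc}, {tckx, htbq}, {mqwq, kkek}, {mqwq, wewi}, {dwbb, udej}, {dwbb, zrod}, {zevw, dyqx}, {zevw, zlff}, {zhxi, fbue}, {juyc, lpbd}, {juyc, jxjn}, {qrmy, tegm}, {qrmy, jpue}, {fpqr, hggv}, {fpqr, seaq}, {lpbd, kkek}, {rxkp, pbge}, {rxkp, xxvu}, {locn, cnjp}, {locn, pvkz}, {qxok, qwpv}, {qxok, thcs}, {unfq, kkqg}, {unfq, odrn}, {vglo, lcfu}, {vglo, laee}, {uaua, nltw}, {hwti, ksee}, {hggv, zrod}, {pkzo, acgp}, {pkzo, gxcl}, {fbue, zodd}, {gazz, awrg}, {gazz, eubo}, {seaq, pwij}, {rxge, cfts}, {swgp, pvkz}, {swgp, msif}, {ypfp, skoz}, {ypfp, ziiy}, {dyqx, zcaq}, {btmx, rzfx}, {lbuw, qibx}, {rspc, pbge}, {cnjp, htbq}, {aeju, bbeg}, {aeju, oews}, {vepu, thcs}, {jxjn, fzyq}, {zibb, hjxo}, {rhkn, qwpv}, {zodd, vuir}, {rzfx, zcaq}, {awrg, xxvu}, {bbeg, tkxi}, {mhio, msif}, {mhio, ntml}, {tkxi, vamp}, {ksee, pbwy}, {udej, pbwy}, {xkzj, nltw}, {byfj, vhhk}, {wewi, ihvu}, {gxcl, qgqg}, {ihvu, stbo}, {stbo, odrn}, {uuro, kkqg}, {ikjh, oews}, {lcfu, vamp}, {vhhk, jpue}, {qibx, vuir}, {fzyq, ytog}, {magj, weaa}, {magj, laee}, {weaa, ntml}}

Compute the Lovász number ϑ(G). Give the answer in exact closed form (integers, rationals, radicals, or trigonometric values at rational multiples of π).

103*cos(pi/103)/(cos(pi/103) + 1)

N(hwti) = {waxr, ksee}, |N(hwti)| = 2.
N(oews) = {aeju, ikjh}, |N(oews)| = 2.
deg(jxjn) = 2; N(jxjn) = {juyc, fzyq}.
deg(pnzn) = 2; N(pnzn) = {tegm, pwij}.
2-regular, N=103; connected 2-regular on 103 ⇒ C_{103}.
Distinct eigenvalues (to 4 d.p.): [2.0, 1.9963, 1.9851, 1.9666, 1.9408, 1.9077, 1.8675, 1.8204, 1.7665, 1.7061, 1.6393, 1.5664, 1.4876, 1.4034, 1.3139, 1.2195, 1.1206, 1.0176, 0.9107, 0.8004, 0.6872, 0.5714, 0.4535, 0.3339, 0.2131, 0.0915, -0.0305, -0.1524, -0.2736, -0.3939, -0.5127, -0.6296, -0.7442, -0.856, -0.9646, -1.0696, -1.1706, -1.2673, -1.3593, -1.4462, -1.5277, -1.6036, -1.6735, -1.7371, -1.7943, -1.8448, -1.8885, -1.9251, -1.9546, -1.9768, -1.9916, -1.9991].
Lovász: ϑ = −103(-2*cos(pi/103))/(2+-(-1)*2*cos(pi/103)) = 103*cos(pi/103)/(cos(pi/103) + 1).
ϑ(G) ≈ 51.4880205.
α=51, χ(Ḡ)=52; ϑ=103*cos(pi/103)/(cos(pi/103) + 1) lies between (both strict).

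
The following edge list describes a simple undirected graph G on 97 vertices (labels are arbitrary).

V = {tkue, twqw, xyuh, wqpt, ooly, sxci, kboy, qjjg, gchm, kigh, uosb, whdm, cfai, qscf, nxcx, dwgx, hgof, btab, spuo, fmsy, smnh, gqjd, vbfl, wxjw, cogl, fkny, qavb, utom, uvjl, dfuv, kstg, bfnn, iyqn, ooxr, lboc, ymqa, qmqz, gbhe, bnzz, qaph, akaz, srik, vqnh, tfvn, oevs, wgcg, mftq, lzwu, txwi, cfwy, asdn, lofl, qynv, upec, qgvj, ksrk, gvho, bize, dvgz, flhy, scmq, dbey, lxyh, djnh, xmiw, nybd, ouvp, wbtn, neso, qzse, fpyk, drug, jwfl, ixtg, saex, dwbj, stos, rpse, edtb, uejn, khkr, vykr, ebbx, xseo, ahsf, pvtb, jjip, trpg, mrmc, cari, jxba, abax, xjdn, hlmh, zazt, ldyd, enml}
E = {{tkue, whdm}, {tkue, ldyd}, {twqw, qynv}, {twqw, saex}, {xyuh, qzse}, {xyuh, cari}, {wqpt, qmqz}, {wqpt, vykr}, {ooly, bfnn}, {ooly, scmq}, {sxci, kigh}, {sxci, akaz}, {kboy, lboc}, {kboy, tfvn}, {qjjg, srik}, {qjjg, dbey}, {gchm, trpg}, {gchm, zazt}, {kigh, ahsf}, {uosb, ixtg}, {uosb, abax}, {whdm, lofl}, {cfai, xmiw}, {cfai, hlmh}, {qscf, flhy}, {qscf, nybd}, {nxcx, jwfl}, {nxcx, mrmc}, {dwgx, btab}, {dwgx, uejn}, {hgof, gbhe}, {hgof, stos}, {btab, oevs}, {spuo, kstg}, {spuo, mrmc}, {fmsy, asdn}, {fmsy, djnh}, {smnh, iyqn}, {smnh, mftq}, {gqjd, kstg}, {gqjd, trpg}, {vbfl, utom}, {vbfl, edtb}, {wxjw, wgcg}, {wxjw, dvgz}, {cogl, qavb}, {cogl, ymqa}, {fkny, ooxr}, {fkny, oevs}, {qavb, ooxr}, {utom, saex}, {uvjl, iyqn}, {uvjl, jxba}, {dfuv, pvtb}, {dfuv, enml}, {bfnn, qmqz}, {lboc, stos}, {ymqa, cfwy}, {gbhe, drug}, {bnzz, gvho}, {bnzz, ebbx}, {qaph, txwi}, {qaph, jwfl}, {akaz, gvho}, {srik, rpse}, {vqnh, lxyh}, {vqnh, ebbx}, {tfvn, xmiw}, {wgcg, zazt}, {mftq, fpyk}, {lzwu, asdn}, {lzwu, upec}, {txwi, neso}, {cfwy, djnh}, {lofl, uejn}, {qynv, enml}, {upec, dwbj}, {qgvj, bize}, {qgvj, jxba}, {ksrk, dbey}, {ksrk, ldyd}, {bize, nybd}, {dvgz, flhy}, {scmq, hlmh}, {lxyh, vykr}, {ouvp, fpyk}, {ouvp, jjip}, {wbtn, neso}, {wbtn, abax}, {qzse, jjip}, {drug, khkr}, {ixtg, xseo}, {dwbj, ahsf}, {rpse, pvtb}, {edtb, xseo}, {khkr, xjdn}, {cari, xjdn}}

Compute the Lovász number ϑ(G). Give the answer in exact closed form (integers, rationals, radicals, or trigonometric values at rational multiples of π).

97*cos(pi/97)/(cos(pi/97) + 1)

N(srik) = {qjjg, rpse}, |N(srik)| = 2.
N(lxyh) = {vqnh, vykr}, |N(lxyh)| = 2.
deg(vykr) = 2; N(vykr) = {wqpt, lxyh}.
Vertex pvtb has 2 neighbors: dfuv, rpse.
Regular of degree 2 on 97 vertices: the odd cycle C_{97}.
Distinct eigenvalues (to 3 d.p.): [2.0, 1.996, 1.983, 1.962, 1.933, 1.896, 1.851, 1.798, 1.737, 1.67, 1.595, 1.513, 1.426, 1.332, 1.232, 1.128, 1.019, 0.905, 0.788, 0.667, 0.544, 0.418, 0.29, 0.162, 0.032, -0.097, -0.226, -0.354, -0.481, -0.606, -0.728, -0.847, -0.962, -1.074, -1.181, -1.283, -1.379, -1.47, -1.555, -1.633, -1.704, -1.769, -1.825, -1.874, -1.916, -1.949, -1.974, -1.991, -1.999].
ϑ = −N·λ_min/(λ_max−λ_min) = −97·(-2*cos(pi/97))/(2−(-2*cos(pi/97))) = 97*cos(pi/97)/(cos(pi/97) + 1).
= 48.487279214… (decimal).
Sandwich: α(G)=48 ≤ ϑ(G)=97*cos(pi/97)/(cos(pi/97) + 1) ≤ χ(Ḡ)=49 (both strict).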